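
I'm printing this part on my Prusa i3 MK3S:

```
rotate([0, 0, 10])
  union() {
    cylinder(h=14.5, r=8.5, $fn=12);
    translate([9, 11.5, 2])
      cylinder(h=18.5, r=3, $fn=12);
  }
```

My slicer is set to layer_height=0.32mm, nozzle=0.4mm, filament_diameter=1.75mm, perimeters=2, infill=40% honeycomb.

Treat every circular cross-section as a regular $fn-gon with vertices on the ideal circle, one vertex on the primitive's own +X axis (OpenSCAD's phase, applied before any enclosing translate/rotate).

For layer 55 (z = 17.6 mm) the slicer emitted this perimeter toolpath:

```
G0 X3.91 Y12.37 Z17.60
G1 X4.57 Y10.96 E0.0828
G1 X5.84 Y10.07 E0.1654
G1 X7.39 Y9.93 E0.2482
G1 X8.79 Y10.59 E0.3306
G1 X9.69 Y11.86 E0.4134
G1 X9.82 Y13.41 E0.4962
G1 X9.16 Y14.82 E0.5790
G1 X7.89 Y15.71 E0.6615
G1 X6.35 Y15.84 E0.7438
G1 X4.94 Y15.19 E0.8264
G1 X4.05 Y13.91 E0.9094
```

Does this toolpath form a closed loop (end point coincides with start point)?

no

Start point (G0): (3.91, 12.37). End point (last G1): the path does not return to the start — open.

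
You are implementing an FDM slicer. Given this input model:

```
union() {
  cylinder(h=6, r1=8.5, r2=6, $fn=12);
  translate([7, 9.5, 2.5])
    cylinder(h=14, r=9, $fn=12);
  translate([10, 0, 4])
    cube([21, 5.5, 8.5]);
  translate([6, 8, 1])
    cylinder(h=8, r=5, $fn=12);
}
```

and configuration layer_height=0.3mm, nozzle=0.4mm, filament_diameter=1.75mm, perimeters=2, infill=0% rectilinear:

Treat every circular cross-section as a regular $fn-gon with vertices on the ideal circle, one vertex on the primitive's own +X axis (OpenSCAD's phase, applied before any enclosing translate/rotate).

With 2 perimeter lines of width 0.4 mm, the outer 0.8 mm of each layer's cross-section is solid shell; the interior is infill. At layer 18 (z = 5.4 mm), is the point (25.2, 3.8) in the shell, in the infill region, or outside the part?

infill

At z = 5.4 mm: the cone: at t=0.900 of its height the radius interpolates to r₁+(r₂−r₁)t = 6.250, giving a regular 12-gon of that circumradius; the r=9 cylinder at (7, 9.5) contributes a regular 12-gon of circumradius 9; the 21×5.5 cube at (10, 0) contributes its full rectangle; the r=5 cylinder at (6, 8) gives a regular 12-gon of circumradius 5 (constant along its height); Merging all regions: the regions partially overlap (shared area 106.92 mm²), so overlapping operands fuse into one piece — 1 connected region. Overall, the cross-section is a single solid region. The nearest boundary edge runs (14.93, 5.50)→(31.00, 5.50); distance from the point to it = 1.70 mm. The point is inside the cross-section and 1.70 mm from the nearest boundary — more than the 0.8 mm shell width (2 × 0.4), so it's in the infill interior.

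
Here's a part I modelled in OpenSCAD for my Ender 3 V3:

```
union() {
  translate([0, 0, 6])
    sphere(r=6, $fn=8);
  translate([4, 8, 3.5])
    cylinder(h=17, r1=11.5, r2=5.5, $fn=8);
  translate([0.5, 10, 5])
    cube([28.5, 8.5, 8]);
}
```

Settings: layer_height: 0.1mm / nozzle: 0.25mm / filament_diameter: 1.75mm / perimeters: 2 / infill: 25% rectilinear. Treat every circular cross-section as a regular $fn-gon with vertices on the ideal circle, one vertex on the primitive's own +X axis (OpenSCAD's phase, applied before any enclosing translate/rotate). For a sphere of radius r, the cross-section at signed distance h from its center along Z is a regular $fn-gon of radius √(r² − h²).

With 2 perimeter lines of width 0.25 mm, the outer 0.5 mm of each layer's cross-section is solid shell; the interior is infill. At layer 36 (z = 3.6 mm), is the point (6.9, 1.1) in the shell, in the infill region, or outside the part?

infill

At z = 3.6 mm: the sphere: section is a regular 8-gon, circumradius = √(r²−h²) = √(6²−2.4²) = 5.499; the cone at (4, 8) (r1=11.5→r2=5.5) has section circumradius 11.465 here — a regular 8-gon; the cube at (0.5, 10) is not intersected at this z (z outside [5, 13]); Taking the union: the regions partially overlap (shared area 58.85 mm²), so overlapping operands fuse into one piece — 1 connected region. Overall, the cross-section is a single solid region. The nearest boundary edge runs (12.11, -0.11)→(4.08, -3.43); distance from the point to it = 3.11 mm. The point is inside the cross-section and 3.11 mm from the nearest boundary — more than the 0.5 mm shell width (2 × 0.25), so it's in the infill interior.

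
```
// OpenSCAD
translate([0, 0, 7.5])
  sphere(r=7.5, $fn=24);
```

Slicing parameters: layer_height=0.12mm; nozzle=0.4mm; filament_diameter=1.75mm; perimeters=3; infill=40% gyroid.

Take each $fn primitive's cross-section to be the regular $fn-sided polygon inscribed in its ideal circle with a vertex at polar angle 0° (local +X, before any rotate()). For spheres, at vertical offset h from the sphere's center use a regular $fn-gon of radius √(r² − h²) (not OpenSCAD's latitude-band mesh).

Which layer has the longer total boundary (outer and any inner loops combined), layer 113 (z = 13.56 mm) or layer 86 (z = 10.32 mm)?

Layer 113 (z = 13.56): the sphere: section is a regular 24-gon, circumradius = √(r²−h²) = √(7.5²−6.06²) = 4.419 (perimeter = 2·24·4.419·sin(180°/24) = 27.69 mm). So its perimeter = 27.69 mm. Layer 86 (z = 10.32): the r=7.5 sphere contributes a regular 24-gon of circumradius √(7.5²−2.82²) = 6.950 (perimeter = 2·24·6.950·sin(180°/24) = 43.54 mm). So its perimeter = 43.54 mm. Layer 86 is larger (43.54 vs 27.69 mm).

layer 86 (z = 10.32 mm)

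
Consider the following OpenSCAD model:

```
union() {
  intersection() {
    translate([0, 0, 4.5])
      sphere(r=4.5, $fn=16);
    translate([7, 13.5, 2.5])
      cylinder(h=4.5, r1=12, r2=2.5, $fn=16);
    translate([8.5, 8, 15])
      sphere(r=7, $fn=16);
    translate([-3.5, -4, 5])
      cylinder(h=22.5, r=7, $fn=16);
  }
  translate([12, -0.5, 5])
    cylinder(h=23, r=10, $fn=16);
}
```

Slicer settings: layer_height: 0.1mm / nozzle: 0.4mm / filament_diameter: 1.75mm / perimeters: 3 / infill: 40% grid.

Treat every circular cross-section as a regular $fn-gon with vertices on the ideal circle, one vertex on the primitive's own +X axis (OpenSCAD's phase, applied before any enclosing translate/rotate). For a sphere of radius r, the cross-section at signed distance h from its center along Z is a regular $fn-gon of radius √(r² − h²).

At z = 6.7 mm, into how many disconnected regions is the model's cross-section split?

1

At z = 6.7 mm: the sphere: section is a regular 16-gon, circumradius = √(r²−h²) = √(4.5²−2.2²) = 3.926; the cone at (7, 13.5): at t=0.933 of its height the radius interpolates to r₁+(r₂−r₁)t = 3.133, giving a regular 16-gon of that circumradius; the sphere at (8.5, 8) is not intersected at this z (|z−center|=8.300 > r=7); the cylinder at (-3.5, -4): section is a regular 16-gon, circumradius r=7; Taking the intersection: at least one operand is absent at this height, so nothing remains; the r=10 cylinder at (12, -0.5) contributes a regular 16-gon of circumradius 10; Merging all regions: only the r=10 cylinder at (12, -0.5) is present, so the union is just that shape — 1 connected region. The result has 1 disconnected region.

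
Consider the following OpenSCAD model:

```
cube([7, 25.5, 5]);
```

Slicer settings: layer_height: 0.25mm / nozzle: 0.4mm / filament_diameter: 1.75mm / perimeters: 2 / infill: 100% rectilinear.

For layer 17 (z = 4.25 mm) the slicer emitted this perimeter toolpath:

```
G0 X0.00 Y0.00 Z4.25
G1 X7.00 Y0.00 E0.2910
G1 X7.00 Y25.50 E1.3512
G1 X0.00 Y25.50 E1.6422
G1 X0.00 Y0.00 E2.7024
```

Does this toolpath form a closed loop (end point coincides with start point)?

yes

Start point (G0): (0.00, 0.00). End point (last G1): the path returns to the start — closed.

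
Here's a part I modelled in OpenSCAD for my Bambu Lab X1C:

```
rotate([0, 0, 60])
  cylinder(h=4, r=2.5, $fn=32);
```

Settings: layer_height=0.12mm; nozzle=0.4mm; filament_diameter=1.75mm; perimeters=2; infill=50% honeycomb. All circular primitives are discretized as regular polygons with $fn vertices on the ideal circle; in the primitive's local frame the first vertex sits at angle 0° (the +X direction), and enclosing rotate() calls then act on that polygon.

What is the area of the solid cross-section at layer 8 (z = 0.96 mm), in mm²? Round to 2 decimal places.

19.51 mm²

At z = 0.96 mm: the r=2.5 cylinder gives a regular 32-gon of circumradius 2.5 (constant along its height) (area = (32/2)·2.500²·sin(360°/32) = 19.51 mm²); (rotated 60° about Z; rotation is an isometry so areas/perimeters/island counts are preserved). Overall, the cross-section is a single solid region. Net area = 19.51 mm².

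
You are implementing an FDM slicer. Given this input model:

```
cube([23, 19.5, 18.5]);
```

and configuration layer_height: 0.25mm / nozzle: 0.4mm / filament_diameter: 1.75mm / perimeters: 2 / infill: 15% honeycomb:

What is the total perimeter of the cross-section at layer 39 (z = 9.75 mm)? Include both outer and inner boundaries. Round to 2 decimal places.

85.00 mm

At z = 9.75 mm: the cube (footprint 23×19.5) is included at this height (perimeter 85.00 mm). Overall, the cross-section is a single solid region. Total boundary length (outer) = 85.00 mm.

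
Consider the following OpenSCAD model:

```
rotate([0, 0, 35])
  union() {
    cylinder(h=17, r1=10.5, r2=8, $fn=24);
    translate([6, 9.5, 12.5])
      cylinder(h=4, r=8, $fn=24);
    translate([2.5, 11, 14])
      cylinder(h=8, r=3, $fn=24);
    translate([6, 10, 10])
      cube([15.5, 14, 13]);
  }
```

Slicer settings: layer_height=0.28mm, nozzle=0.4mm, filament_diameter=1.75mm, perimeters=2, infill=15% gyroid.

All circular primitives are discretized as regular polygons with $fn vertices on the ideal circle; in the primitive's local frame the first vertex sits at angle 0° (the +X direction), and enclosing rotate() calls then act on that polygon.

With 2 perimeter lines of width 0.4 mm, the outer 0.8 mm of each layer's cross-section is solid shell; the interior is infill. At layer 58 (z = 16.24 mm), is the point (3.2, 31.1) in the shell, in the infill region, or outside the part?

At z = 16.24 mm: the cone contributes a regular 24-gon of circumradius 8.112 (interpolated between r1=10.5 and r2=8 at t=0.955); the r=8 cylinder at (6, 9.5) gives a regular 24-gon of circumradius 8 (constant along its height); the cylinder at (2.5, 11): section is a regular 24-gon, circumradius r=3; the cube at (6, 10) is present — its section is the full 15.5×14 rectangle; Merging all regions: the regions partially overlap (shared area 111.33 mm²), so overlapping operands fuse into one piece — 1 connected region; (rotated 35° about Z; rotation is an isometry so areas/perimeters/island counts are preserved). Overall, the cross-section is a single solid region. Undo the 35° rotation: the query point maps to (20.460, 23.640) in the un-rotated model frame. The nearest boundary edge runs (6.00, 24.00)→(21.50, 24.00); distance from the point to it = 0.36 mm. The point is inside the cross-section, 0.36 mm from the nearest boundary — within the 0.8 mm shell band (2 × 0.4).

shell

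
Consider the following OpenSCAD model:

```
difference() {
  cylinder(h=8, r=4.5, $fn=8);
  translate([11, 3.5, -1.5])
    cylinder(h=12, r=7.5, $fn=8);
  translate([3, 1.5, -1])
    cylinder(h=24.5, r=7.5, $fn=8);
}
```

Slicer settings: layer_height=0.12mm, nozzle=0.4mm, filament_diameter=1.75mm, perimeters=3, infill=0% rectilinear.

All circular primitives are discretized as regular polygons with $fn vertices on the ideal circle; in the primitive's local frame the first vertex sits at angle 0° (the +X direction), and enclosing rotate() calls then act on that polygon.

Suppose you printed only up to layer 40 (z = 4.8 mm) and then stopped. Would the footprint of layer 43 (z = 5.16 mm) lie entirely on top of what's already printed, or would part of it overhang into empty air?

entirely on top

Compare the two slices. At z = 4.8: the r=4.5 cylinder gives a regular 8-gon of circumradius 4.5 (constant along its height) (area = (8/2)·4.500²·sin(360°/8) = 57.28 mm²); the cylinder at (11, 3.5): section is a regular 8-gon, circumradius r=7.5 (area = (8/2)·7.500²·sin(360°/8) = 159.10 mm²); the r=7.5 cylinder at (3, 1.5) contributes a regular 8-gon of circumradius 7.5 (area = (8/2)·7.500²·sin(360°/8) = 159.10 mm²); After the difference (first − rest): starting from the r=4.5 cylinder (57.28 mm²), the r=7.5 cylinder at (11, 3.5) misses the remaining region (no effect); the r=7.5 cylinder at (3, 1.5) partially overlaps it — only the 54.97 mm² overlap (of its 159.10 mm²) is removed, clipping the outline — area = 2.31 mm². At z = 5.16: the r=4.5 cylinder gives a regular 8-gon of circumradius 4.5 (constant along its height) (area = (8/2)·4.500²·sin(360°/8) = 57.28 mm²); the cylinder at (11, 3.5): section is a regular 8-gon, circumradius r=7.5 (area = (8/2)·7.500²·sin(360°/8) = 159.10 mm²); the r=7.5 cylinder at (3, 1.5) contributes a regular 8-gon of circumradius 7.5 (area = (8/2)·7.500²·sin(360°/8) = 159.10 mm²); After the difference (first − rest): starting from the r=4.5 cylinder (57.28 mm²), the r=7.5 cylinder at (11, 3.5) misses the remaining region (no effect); the r=7.5 cylinder at (3, 1.5) partially overlaps it — only the 54.97 mm² overlap (of its 159.10 mm²) is removed, clipping the outline — area = 2.31 mm². Checking containment: the cross-section at z = 5.16 is a subset of the cross-section at z = 4.8.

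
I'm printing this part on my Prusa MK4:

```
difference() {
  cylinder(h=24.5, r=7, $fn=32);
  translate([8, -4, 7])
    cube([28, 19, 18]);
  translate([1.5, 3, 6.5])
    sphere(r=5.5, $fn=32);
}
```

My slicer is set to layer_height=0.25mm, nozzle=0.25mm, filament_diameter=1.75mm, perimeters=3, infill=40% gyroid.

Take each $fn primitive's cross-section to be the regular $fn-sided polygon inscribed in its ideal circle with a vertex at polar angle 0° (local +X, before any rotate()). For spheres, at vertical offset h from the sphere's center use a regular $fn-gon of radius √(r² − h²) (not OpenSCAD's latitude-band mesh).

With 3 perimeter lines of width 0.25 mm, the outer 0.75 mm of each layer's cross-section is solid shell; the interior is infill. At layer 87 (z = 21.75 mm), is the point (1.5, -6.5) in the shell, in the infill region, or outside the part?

shell

At z = 21.75 mm: the cylinder: section is a regular 32-gon, circumradius r=7; the cube at (8, -4) is present — its section is the full 28×19 rectangle; the sphere at (1.5, 3) is not intersected at this z (|z−center|=15.250 > r=5.5); Subtracting the remaining from the first: starting from the r=7 cylinder, the 28×19 cube at (8, -4) misses the remaining region (no effect) — 1 connected region. Overall, the cross-section is a single solid region. The nearest boundary edge runs (2.68, -6.47)→(1.37, -6.87); distance from the point to it = 0.31 mm. The point is inside the cross-section, 0.31 mm from the nearest boundary — within the 0.75 mm shell band (3 × 0.25).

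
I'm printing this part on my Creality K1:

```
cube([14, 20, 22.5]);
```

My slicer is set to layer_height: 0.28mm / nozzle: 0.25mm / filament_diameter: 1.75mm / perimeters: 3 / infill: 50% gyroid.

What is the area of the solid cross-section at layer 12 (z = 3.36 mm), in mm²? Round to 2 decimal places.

At z = 3.36 mm: the cube (footprint 14×20) is included at this height (area 280.00 mm²). Overall, the cross-section is a single solid region. Net area = 280.00 mm².

280.00 mm²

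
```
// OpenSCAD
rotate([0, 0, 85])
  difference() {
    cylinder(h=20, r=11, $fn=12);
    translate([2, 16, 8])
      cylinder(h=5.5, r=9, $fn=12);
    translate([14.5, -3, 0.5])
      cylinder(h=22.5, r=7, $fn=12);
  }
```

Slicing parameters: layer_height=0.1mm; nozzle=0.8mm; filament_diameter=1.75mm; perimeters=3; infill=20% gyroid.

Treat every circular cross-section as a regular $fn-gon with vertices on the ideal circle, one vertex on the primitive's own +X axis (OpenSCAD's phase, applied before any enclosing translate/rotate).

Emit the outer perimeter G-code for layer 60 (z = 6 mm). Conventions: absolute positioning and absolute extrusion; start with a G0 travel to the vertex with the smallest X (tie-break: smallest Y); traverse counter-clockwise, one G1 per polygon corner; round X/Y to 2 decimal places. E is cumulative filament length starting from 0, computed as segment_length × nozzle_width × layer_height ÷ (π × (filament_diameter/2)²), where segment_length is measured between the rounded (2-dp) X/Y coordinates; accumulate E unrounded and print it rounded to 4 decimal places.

At z = 6 mm: the r=11 cylinder gives a regular 12-gon of circumradius 11 (constant along its height); the cylinder at (2, 16) is absent (z outside [8, 13.5]); the r=7 cylinder at (14.5, -3) gives a regular 12-gon of circumradius 7 (constant along its height); After the difference (first − rest): starting from the r=11 cylinder, the r=7 cylinder at (14.5, -3) partially overlaps it — only the 17.48 mm² overlap (of its 147.00 mm²) is removed, clipping the outline — 1 connected region; (rotated 85° about Z; rotation is an isometry so areas/perimeters/island counts are preserved). The outline is a single polygon with 15 vertices. Extrusion per mm of travel: 0.8 × 0.1 / (π × 0.875²) = 0.033260. Accumulating E over each segment gives final E = 2.2842.

G0 X-10.96 Y0.96 Z6.00
G1 X-9.97 Y-4.65 E0.1895
G1 X-6.31 Y-9.01 E0.3788
G1 X-0.96 Y-10.96 E0.5682
G1 X4.65 Y-9.97 E0.7577
G1 X9.01 Y-6.31 E0.9470
G1 X10.96 Y-0.96 E1.1364
G1 X9.97 Y4.65 E1.3259
G1 X7.26 Y7.88 E1.4661
G1 X7.21 Y7.84 E1.4682
G1 X3.64 Y7.21 E1.5888
G1 X0.24 Y8.45 E1.7092
G1 X-1.50 Y10.52 E1.7991
G1 X-4.65 Y9.97 E1.9055
G1 X-9.01 Y6.31 E2.0948
G1 X-10.96 Y0.96 E2.2842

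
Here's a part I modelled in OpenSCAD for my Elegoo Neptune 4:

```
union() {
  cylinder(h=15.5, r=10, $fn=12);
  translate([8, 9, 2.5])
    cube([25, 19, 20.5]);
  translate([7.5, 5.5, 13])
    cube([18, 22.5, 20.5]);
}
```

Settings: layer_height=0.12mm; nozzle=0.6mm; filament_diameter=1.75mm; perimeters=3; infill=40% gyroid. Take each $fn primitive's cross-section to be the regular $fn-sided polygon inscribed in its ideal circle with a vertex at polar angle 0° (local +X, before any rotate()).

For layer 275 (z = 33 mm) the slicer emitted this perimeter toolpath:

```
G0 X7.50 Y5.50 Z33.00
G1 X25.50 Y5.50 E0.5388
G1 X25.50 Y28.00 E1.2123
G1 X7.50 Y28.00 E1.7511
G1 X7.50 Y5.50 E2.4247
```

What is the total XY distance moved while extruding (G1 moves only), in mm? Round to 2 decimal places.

Sum the Euclidean lengths of each G1 segment: total = 81.00 mm.

81.00 mm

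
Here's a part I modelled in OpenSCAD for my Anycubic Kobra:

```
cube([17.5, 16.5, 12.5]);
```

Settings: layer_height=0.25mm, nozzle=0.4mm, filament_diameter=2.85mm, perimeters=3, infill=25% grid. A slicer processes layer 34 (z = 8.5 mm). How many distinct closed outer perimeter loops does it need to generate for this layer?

At z = 8.5 mm: the cube (footprint 17.5×16.5) is included at this height. The result has 1 disconnected region.

1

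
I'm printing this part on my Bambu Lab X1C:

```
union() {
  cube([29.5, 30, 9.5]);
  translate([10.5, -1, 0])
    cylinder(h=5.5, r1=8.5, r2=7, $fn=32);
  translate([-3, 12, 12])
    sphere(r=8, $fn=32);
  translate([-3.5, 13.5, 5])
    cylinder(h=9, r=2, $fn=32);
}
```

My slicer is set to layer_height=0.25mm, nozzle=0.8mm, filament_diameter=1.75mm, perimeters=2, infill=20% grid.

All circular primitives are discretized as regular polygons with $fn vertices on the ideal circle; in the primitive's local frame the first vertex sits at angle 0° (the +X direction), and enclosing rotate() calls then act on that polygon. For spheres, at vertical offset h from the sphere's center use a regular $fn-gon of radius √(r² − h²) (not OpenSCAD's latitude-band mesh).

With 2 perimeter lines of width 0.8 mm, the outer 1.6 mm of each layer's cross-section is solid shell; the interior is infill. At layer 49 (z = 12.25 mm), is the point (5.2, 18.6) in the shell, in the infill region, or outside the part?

At z = 12.25 mm: the cube is not intersected at this z (z outside [0, 9.5]); the cone at (10.5, -1) is not intersected at this z (z outside [0, 5.5]); the r=8 sphere at (-3, 12) slices to a regular 32-gon of circumradius 7.996 (√(r²−h²) with h=0.25 from center); the cylinder at (-3.5, 13.5): section is a regular 32-gon, circumradius r=2; Taking the union: the r=2 cylinder at (-3.5, 13.5) lies entirely inside the r=8 sphere at (-3, 12), so the union is just the r=8 sphere at (-3, 12) — 1 connected region. Overall, the cross-section is a single solid region. The nearest boundary edge runs (2.65, 17.65)→(3.65, 16.44); distance from the point to it = 2.57 mm. The point is not inside any of the regions above, so it lies outside the cross-section (2.57 mm from the nearest boundary).

outside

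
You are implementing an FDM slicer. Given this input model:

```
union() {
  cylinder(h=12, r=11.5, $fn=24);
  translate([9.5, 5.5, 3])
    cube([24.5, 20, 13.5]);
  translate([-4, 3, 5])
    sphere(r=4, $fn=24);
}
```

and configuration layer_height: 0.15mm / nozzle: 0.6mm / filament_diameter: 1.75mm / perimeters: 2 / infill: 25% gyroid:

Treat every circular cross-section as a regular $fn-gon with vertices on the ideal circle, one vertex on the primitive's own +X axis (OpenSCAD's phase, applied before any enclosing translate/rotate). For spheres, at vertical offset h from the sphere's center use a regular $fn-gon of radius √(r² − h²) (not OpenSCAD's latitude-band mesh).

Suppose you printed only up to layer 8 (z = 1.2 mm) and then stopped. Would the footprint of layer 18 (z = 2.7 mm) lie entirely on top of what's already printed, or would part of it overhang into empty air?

Compare the two slices. At z = 1.2: the cylinder: section is a regular 24-gon, circumradius r=11.5 (area = (24/2)·11.500²·sin(360°/24) = 410.75 mm²); the cube at (9.5, 5.5) does not reach this height (z outside [3, 16.5]); the sphere at (-4, 3): section is a regular 24-gon, circumradius = √(r²−h²) = √(4²−3.8²) = 1.249 (area = (24/2)·1.249²·sin(360°/24) = 4.85 mm²); Merging all regions: the r=4 sphere at (-4, 3) lies entirely inside the r=11.5 cylinder, so the union is just the r=11.5 cylinder — area = 410.75 mm². At z = 2.7: the cylinder: section is a regular 24-gon, circumradius r=11.5 (area = (24/2)·11.500²·sin(360°/24) = 410.75 mm²); the cube at (9.5, 5.5) does not reach this height (z outside [3, 16.5]); the r=4 sphere at (-4, 3) contributes a regular 24-gon of circumradius √(4²−2.3²) = 3.273 (area = (24/2)·3.273²·sin(360°/24) = 33.26 mm²); Taking the union: the r=4 sphere at (-4, 3) lies entirely inside the r=11.5 cylinder, so the union is just the r=11.5 cylinder — area = 410.75 mm². Checking containment: the cross-section at z = 2.7 is a subset of the cross-section at z = 1.2.

entirely on top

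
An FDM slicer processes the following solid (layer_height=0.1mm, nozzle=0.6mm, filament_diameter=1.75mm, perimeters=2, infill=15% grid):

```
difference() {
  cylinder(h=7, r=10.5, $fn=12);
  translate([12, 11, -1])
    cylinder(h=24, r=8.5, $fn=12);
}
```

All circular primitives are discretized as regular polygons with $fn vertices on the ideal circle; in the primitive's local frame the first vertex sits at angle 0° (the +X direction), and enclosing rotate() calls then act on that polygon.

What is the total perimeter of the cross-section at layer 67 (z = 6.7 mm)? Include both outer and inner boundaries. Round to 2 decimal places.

At z = 6.7 mm: the r=10.5 cylinder gives a regular 12-gon of circumradius 10.5 (constant along its height) (perimeter = 2·12·10.500·sin(180°/12) = 65.22 mm); the r=8.5 cylinder at (12, 11) gives a regular 12-gon of circumradius 8.5 (constant along its height) (perimeter = 2·12·8.500·sin(180°/12) = 52.80 mm); Taking the first minus the rest: starting from the r=10.5 cylinder, the r=8.5 cylinder at (12, 11) partially overlaps it — only the 13.83 mm² overlap (of its 216.75 mm²) is removed, clipping the outline — boundary = 65.38 mm. Overall, the cross-section is a single solid region. Total boundary length (outer) = 65.38 mm.

65.38 mm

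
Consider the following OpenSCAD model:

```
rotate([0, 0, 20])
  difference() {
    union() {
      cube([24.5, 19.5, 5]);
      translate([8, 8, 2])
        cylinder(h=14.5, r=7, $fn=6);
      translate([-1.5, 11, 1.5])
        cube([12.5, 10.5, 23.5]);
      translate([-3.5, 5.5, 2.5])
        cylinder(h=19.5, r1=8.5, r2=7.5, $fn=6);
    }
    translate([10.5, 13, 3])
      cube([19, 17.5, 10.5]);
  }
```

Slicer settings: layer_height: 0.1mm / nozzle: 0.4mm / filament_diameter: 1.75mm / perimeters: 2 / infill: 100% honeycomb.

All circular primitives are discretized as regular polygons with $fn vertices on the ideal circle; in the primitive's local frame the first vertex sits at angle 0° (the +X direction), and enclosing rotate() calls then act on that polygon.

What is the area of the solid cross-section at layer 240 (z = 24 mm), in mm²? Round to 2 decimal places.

At z = 24 mm: the cube is not intersected at this z (z outside [0, 5]); the cylinder at (8, 8) is not intersected at this z (z outside [2, 16.5]); the 12.5×10.5 cube at (-1.5, 11) contributes its full rectangle (area 131.25 mm²); the cone at (-3.5, 5.5) does not reach this height (z outside [2.5, 22]); Merging all regions: only the 12.5×10.5 cube at (-1.5, 11) is present, so the union is just that shape — area = 131.25 mm²; the cube at (10.5, 13) is not intersected at this z (z outside [3, 13.5]); Taking the first minus the rest: none of the subtracted shapes is present at this height, so that combined region is unchanged — area = 131.25 mm²; (whole slice rotated 20° about Z — lengths, areas and connectivity unchanged). Overall, the cross-section is a single solid region. Net area = 131.25 mm².

131.25 mm²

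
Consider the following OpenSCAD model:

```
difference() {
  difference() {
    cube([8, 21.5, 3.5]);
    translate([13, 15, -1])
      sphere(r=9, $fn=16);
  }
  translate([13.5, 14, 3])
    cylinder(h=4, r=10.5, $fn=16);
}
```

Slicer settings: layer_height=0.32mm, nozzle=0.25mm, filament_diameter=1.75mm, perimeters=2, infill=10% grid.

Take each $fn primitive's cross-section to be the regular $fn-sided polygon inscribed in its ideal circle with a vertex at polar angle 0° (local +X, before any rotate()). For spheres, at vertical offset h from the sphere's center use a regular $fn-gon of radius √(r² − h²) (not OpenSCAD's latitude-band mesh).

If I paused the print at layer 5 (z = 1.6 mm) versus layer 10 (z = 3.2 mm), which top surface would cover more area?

Layer 5 (z = 1.6): the 8×21.5 cube contributes its full rectangle (area 172.00 mm²); the r=9 sphere at (13, 15) contributes a regular 16-gon of circumradius √(9²−2.6²) = 8.616 (area = (16/2)·8.616²·sin(360°/16) = 227.28 mm²); Taking the first minus the rest: starting from the 8×21.5 cube (172.00 mm²), the r=9 sphere at (13, 15) partially overlaps it — only the 33.73 mm² overlap (of its 227.28 mm²) is removed, clipping the outline — area = 138.27 mm²; the cylinder at (13.5, 14) does not reach this height (z outside [3, 7]); After the difference (first − rest): none of the subtracted shapes is present at this height, so the result so far is unchanged — area = 138.27 mm². So its area = 138.27 mm². Layer 10 (z = 3.2): the cube (footprint 8×21.5) is included at this height (area 172.00 mm²); the sphere at (13, 15): section is a regular 16-gon, circumradius = √(r²−h²) = √(9²−4.2²) = 7.960 (area = (16/2)·7.960²·sin(360°/16) = 193.97 mm²); After the difference (first − rest): starting from the 8×21.5 cube (172.00 mm²), the r=9 sphere at (13, 15) partially overlaps it — only the 24.15 mm² overlap (of its 193.97 mm²) is removed, clipping the outline — area = 147.85 mm²; the cylinder at (13.5, 14): section is a regular 16-gon, circumradius r=10.5 (area = (16/2)·10.500²·sin(360°/16) = 337.53 mm²); After the difference (first − rest): starting from that combined region (147.85 mm²), the r=10.5 cylinder at (13.5, 14) partially overlaps it — only the 35.06 mm² overlap (of its 337.53 mm²) is removed, clipping the outline — area = 112.79 mm². So its area = 112.79 mm². Layer 5 is larger (138.27 vs 112.79 mm²).

layer 5 (z = 1.6 mm)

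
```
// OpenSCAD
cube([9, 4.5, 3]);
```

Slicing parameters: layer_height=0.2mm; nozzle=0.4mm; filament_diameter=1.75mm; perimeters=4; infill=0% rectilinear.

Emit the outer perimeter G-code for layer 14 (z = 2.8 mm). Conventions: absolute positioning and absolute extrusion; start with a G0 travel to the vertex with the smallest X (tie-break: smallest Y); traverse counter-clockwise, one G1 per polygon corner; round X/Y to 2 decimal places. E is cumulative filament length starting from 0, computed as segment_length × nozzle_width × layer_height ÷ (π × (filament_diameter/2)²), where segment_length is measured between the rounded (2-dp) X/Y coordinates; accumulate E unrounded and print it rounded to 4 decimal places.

At z = 2.8 mm: the cube (footprint 9×4.5) is included at this height. The outline is a single polygon with 4 vertices. Extrusion per mm of travel: 0.4 × 0.2 / (π × 0.875²) = 0.033260. Accumulating E over each segment gives final E = 0.8980.

G0 X0.00 Y0.00 Z2.80
G1 X9.00 Y0.00 E0.2993
G1 X9.00 Y4.50 E0.4490
G1 X0.00 Y4.50 E0.7484
G1 X0.00 Y0.00 E0.8980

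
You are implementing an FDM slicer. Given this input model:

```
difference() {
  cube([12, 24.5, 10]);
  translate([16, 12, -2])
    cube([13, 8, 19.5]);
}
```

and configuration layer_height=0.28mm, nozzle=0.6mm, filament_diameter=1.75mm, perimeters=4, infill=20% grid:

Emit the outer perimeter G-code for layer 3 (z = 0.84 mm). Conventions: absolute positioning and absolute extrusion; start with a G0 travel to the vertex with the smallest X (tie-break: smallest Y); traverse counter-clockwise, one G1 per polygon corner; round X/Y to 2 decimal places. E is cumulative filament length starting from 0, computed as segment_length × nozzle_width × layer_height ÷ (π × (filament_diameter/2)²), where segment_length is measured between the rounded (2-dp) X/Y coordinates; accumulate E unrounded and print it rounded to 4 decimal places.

At z = 0.84 mm: the cube is present — its section is the full 12×24.5 rectangle; the 13×8 cube at (16, 12) contributes its full rectangle; After the difference (first − rest): starting from the 12×24.5 cube, the 13×8 cube at (16, 12) misses the remaining region (no effect) — 1 connected region. The outline is a single polygon with 4 vertices. Extrusion per mm of travel: 0.6 × 0.28 / (π × 0.875²) = 0.069846. Accumulating E over each segment gives final E = 5.0988.

G0 X0.00 Y0.00 Z0.84
G1 X12.00 Y0.00 E0.8382
G1 X12.00 Y24.50 E2.5494
G1 X0.00 Y24.50 E3.3875
G1 X0.00 Y0.00 E5.0988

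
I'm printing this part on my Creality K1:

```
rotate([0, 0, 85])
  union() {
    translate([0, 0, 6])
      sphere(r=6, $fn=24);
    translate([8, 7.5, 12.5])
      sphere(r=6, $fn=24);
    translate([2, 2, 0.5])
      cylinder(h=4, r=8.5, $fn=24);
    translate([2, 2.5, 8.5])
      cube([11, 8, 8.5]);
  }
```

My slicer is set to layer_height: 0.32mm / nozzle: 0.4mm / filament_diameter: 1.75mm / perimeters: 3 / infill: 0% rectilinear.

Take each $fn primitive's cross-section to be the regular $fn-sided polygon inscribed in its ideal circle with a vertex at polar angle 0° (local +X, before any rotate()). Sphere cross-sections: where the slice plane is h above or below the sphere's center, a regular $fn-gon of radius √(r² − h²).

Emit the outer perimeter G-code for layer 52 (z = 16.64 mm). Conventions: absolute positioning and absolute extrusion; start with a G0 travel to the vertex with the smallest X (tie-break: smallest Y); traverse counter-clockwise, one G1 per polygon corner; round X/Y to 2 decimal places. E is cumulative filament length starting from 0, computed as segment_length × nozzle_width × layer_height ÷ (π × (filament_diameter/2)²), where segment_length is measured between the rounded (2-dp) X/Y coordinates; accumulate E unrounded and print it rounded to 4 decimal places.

G0 X-11.10 Y9.00 Z16.64
G1 X-11.05 Y7.87 E0.0602
G1 X-10.71 Y6.79 E0.1204
G1 X-10.10 Y5.83 E0.1810
G1 X-10.04 Y5.77 E0.1855
G1 X-10.29 Y2.91 E0.3383
G1 X-2.32 Y2.21 E0.7640
G1 X-1.36 Y13.17 E1.3495
G1 X-9.33 Y13.87 E1.7753
G1 X-9.49 Y12.00 E1.8752
G1 X-9.57 Y11.95 E1.8802
G1 X-10.33 Y11.11 E1.9405
G1 X-10.86 Y10.11 E2.0007
G1 X-11.10 Y9.00 E2.0611

At z = 16.64 mm: the sphere is absent (|z−center|=10.640 > r=6); the r=6 sphere at (8, 7.5) contributes a regular 24-gon of circumradius √(6²−4.14²) = 4.343; the cylinder at (2, 2) is not intersected at this z (z outside [0.5, 4.5]); the cube at (2, 2.5) (footprint 11×8) is included at this height; Combining (union): the regions partially overlap (shared area 52.92 mm²), so overlapping operands fuse into one piece — 1 connected region; (rotated 85° about Z; rotation is an isometry so areas/perimeters/island counts are preserved). The outline is a single polygon with 13 vertices. Extrusion per mm of travel: 0.4 × 0.32 / (π × 0.875²) = 0.053216. Accumulating E over each segment gives final E = 2.0611.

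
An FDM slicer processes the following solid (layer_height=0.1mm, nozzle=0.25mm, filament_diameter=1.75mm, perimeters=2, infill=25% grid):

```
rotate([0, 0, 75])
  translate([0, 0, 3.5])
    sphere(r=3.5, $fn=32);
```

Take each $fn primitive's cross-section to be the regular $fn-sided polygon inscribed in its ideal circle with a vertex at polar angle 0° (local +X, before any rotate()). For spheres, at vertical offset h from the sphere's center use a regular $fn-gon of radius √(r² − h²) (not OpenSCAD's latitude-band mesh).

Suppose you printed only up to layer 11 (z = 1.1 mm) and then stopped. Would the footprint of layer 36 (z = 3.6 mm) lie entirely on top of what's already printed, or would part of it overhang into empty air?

part overhangs

Compare the two slices. At z = 1.1: the sphere: section is a regular 32-gon, circumradius = √(r²−h²) = √(3.5²−2.4²) = 2.548 (area = (32/2)·2.548²·sin(360°/32) = 20.26 mm²); (rotated 75° about Z; rotation is an isometry so areas/perimeters/island counts are preserved). At z = 3.6: the sphere: section is a regular 32-gon, circumradius = √(r²−h²) = √(3.5²−0.1²) = 3.499 (area = (32/2)·3.499²·sin(360°/32) = 38.21 mm²); (whole slice rotated 75° about Z — lengths, areas and connectivity unchanged). Checking containment: at z = 3.6 the cross-section extends beyond the z = 1.1 cross-section by about 17.95 mm².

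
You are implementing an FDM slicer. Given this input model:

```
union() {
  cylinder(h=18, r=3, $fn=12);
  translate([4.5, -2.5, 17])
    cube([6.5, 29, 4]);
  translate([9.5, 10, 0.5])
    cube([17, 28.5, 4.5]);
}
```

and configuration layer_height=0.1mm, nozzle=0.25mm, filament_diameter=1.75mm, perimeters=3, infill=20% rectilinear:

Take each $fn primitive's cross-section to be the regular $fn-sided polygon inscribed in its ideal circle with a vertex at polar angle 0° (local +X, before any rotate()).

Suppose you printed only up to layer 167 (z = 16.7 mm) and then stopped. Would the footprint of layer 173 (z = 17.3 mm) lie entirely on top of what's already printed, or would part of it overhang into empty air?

Compare the two slices. At z = 16.7: the r=3 cylinder gives a regular 12-gon of circumradius 3 (constant along its height) (area = (12/2)·3.000²·sin(360°/12) = 27.00 mm²); the cube at (4.5, -2.5) is not intersected at this z (z outside [17, 21]); the cube at (9.5, 10) does not reach this height (z outside [0.5, 5]); Merging all regions: only the r=3 cylinder is present, so the union is just that shape — area = 27.00 mm². At z = 17.3: the r=3 cylinder gives a regular 12-gon of circumradius 3 (constant along its height) (area = (12/2)·3.000²·sin(360°/12) = 27.00 mm²); the cube at (4.5, -2.5) is present — its section is the full 6.5×29 rectangle (area 188.50 mm²); the cube at (9.5, 10) is not intersected at this z (z outside [0.5, 5]); Combining (union): the 2 present regions are separate (no shared area or edge), so areas and boundary lengths simply add and each stays a separate island — area = 215.50 mm². Checking containment: at z = 17.3 the cross-section extends beyond the z = 16.7 cross-section by about 188.50 mm².

part overhangs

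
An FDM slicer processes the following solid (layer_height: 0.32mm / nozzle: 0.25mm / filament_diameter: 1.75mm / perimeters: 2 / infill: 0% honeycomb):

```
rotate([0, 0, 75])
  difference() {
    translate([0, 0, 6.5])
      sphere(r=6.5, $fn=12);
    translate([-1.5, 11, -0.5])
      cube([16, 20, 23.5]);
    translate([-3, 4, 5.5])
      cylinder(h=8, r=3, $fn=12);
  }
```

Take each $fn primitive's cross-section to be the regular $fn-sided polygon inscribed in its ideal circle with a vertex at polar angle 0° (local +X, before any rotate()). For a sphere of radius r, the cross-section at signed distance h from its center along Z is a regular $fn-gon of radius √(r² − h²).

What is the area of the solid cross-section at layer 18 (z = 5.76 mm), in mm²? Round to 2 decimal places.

105.32 mm²

At z = 5.76 mm: the r=6.5 sphere slices to a regular 12-gon of circumradius 6.458 (√(r²−h²) with h=0.74 from center) (area = (12/2)·6.458²·sin(360°/12) = 125.11 mm²); the cube at (-1.5, 11) (footprint 16×20) is included at this height (area 320.00 mm²); the r=3 cylinder at (-3, 4) contributes a regular 12-gon of circumradius 3 (area = (12/2)·3.000²·sin(360°/12) = 27.00 mm²); Subtracting the remaining from the first: starting from the r=6.5 sphere (125.11 mm²), the 16×20 cube at (-1.5, 11) misses the remaining region (no effect); the r=3 cylinder at (-3, 4) partially overlaps it — only the 19.79 mm² overlap (of its 27.00 mm²) is removed, clipping the outline — area = 105.32 mm²; (rotated 75° about Z; rotation is an isometry so areas/perimeters/island counts are preserved). Overall, the cross-section is a single solid region. Net area = 105.32 mm².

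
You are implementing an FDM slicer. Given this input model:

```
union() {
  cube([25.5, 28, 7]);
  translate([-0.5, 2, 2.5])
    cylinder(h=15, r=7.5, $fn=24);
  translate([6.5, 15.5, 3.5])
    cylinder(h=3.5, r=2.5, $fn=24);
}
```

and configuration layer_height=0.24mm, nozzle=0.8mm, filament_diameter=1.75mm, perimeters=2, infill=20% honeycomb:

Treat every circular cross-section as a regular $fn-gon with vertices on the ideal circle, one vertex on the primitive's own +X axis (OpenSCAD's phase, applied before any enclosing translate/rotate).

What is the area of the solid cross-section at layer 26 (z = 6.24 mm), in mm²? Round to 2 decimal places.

835.02 mm²

At z = 6.24 mm: the cube is present — its section is the full 25.5×28 rectangle (area 714.00 mm²); the r=7.5 cylinder at (-0.5, 2) gives a regular 24-gon of circumradius 7.5 (constant along its height) (area = (24/2)·7.500²·sin(360°/24) = 174.70 mm²); the r=2.5 cylinder at (6.5, 15.5) gives a regular 24-gon of circumradius 2.5 (constant along its height) (area = (24/2)·2.500²·sin(360°/24) = 19.41 mm²); Taking the union: the regions partially overlap — summed areas 908.11 mm² minus the doubly-counted overlap 73.09 mm² gives 835.02 mm² — area = 835.02 mm². Overall, the cross-section is a single solid region. Net area = 835.02 mm².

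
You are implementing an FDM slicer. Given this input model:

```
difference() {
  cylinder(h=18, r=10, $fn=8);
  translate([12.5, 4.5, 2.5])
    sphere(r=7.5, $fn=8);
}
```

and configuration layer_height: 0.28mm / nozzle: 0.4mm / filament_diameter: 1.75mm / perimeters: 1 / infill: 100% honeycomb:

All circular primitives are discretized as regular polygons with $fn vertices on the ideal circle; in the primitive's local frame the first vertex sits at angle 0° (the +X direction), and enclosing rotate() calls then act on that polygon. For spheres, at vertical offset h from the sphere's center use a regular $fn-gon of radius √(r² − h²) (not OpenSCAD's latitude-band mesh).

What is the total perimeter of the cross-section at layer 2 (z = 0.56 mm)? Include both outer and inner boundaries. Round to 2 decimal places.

62.10 mm

At z = 0.56 mm: the r=10 cylinder contributes a regular 8-gon of circumradius 10 (perimeter = 2·8·10.000·sin(180°/8) = 61.23 mm); the r=7.5 sphere at (12.5, 4.5) slices to a regular 8-gon of circumradius 7.245 (√(r²−h²) with h=1.94 from center) (perimeter = 2·8·7.245·sin(180°/8) = 44.36 mm); Subtracting the remaining from the first: starting from the r=10 cylinder, the r=7.5 sphere at (12.5, 4.5) partially overlaps it — only the 20.35 mm² overlap (of its 148.45 mm²) is removed, clipping the outline — boundary = 62.10 mm. Overall, the cross-section is a single solid region. Total boundary length (outer) = 62.10 mm.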